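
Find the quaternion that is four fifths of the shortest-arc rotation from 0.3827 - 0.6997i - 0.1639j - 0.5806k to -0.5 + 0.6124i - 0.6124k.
0.5501 - 0.7354i - 0.0438j + 0.3933k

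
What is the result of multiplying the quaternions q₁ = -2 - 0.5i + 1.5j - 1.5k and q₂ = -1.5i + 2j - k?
-5.25 + 4.5i - 2.25j + 3.25k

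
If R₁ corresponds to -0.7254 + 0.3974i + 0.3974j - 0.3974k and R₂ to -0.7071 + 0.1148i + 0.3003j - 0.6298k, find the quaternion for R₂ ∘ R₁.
0.0977 - 0.2333i - 0.7035j + 0.6641k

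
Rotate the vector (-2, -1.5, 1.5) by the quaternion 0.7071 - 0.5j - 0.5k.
(-2.121, 1.414, -1.414)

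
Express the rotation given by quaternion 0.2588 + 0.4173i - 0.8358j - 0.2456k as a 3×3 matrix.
[[-0.5178, -0.5704, -0.6376], [-0.8247, 0.5311, 0.1946], [0.2276, 0.6265, -0.7454]]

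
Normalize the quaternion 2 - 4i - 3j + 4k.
0.2981 - 0.5963i - 0.4472j + 0.5963k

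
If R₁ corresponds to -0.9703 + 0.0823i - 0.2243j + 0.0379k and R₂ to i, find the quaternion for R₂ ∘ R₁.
-0.0823 - 0.9703i - 0.0379j - 0.2243k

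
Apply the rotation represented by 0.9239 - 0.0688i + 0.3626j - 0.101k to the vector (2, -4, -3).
(-1.165, -4.515, -2.693)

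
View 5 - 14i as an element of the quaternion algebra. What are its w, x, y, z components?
5 - 14i + 0j + 0k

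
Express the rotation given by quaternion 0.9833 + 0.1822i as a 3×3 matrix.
[[1, 0, 0], [0, 0.9336, -0.3583], [0, 0.3583, 0.9336]]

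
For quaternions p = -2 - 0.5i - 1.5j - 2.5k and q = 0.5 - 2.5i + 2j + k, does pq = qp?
No: pq = 3.25 + 8.25i + 2j - 8k ≠ 3.25 + 1.25i - 11.5j + 1.5k = qp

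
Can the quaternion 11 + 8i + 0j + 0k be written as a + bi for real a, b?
Yes. The quaternion 11 + 8i has j- and k-coefficients y = z = 0, so it lies in the complex subalgebra spanned by 1 and i.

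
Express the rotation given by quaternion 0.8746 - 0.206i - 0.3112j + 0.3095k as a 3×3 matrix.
[[0.6147, -0.4132, -0.6719], [0.6696, 0.7235, 0.1677], [0.4168, -0.553, 0.7214]]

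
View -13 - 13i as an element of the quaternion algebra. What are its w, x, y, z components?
-13 - 13i + 0j + 0k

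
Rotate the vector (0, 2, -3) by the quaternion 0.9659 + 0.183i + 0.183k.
(-0.908, 2.793, -2.092)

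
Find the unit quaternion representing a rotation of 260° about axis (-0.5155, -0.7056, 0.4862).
-0.6428 - 0.3949i - 0.5405j + 0.3725k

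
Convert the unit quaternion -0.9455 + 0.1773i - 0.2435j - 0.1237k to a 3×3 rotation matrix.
[[0.8508, -0.3203, 0.4166], [0.1476, 0.9065, 0.3955], [-0.5043, -0.275, 0.8185]]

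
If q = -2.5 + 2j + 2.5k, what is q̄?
-2.5 - 2j - 2.5k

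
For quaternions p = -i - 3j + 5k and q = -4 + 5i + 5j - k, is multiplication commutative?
No: pq = 25 - 18i + 36j - 10k ≠ 25 + 26i - 12j - 30k = qp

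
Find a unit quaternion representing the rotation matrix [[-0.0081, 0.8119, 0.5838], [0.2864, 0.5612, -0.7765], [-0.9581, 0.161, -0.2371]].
0.5736 + 0.4086i + 0.672j - 0.229k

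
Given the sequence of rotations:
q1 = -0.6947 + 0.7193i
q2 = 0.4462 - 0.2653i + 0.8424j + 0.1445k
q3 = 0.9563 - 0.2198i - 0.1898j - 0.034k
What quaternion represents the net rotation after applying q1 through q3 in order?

q2 · q1 = -0.1191 + 0.5053i - 0.4813j - 0.7063k
q3 · q2 · q1 = -0.1182 + 0.6271i - 0.6101j - 0.4697k
-0.1182 + 0.6271i - 0.6101j - 0.4697k


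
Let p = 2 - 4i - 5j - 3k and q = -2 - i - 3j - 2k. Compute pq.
-29 + 7i - j + 9k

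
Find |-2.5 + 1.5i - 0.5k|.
2.958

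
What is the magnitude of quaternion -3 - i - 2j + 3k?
√23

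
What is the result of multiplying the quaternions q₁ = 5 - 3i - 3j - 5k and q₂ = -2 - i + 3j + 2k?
6 + 10i + 32j + 8k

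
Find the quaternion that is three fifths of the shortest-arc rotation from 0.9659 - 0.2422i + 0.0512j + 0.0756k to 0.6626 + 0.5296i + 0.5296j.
0.892 + 0.2434i + 0.3792j + 0.035k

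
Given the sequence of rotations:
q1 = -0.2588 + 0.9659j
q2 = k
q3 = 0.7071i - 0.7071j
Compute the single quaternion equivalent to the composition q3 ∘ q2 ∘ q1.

q2 · q1 = -0.9659i - 0.2588k
q3 · q2 · q1 = 0.683 + 0.183i + 0.183j - 0.683k
0.683 + 0.183i + 0.183j - 0.683k


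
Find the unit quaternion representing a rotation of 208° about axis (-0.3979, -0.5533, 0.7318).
-0.2419 - 0.3861i - 0.5369j + 0.7101k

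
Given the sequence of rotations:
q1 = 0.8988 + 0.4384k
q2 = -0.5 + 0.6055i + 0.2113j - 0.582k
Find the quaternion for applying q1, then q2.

q2 · q1 = -0.1943 + 0.6369i - 0.0755j - 0.7423k
-0.1943 + 0.6369i - 0.0755j - 0.7423k


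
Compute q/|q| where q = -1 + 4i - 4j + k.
-0.1715 + 0.686i - 0.686j + 0.1715k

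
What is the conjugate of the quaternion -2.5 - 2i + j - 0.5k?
-2.5 + 2i - j + 0.5k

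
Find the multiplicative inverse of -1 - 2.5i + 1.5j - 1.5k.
-0.0851 + 0.2128i - 0.1277j + 0.1277k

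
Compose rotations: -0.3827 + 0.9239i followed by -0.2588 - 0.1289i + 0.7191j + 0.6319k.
0.2181 - 0.1898i + 0.3086j - 0.9062k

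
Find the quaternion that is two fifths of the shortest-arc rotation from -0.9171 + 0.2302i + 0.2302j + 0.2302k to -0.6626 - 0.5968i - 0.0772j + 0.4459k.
-0.9179 - 0.1209i + 0.1183j + 0.3591k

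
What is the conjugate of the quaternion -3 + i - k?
-3 - i + k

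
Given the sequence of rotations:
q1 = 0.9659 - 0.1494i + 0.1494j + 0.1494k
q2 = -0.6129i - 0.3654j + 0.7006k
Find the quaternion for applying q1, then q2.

q2 · q1 = -0.1416 - 0.7513i - 0.366j + 0.5306k
-0.1416 - 0.7513i - 0.366j + 0.5306k


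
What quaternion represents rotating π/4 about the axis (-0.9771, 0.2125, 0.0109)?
0.9239 - 0.3739i + 0.0813j + 0.0042k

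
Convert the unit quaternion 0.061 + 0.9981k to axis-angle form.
axis = (0, 0, 1), θ = 173°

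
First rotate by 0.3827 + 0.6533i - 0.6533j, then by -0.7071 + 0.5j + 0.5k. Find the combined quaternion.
0.056 - 0.1353i + 0.9799j - 0.1353k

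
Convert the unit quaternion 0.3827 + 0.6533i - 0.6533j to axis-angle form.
axis = (√2/2, -√2/2, 0), θ = 3π/4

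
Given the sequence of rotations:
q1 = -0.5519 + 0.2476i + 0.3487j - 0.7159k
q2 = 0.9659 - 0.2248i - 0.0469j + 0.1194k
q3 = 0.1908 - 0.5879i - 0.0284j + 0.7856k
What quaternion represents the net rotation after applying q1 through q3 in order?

q2 · q1 = -0.3756 + 0.3552i + 0.2313j - 0.8242k
q3 · q2 · q1 = 0.7912 + 0.1303i - 0.1507j - 0.5782k
0.7912 + 0.1303i - 0.1507j - 0.5782k


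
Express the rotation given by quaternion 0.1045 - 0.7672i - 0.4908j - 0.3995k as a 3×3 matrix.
[[0.199, 0.8366, 0.5104], [0.6696, -0.4964, 0.5525], [0.7156, 0.2318, -0.659]]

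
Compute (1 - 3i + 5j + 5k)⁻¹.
0.0167 + 0.05i - 0.0833j - 0.0833k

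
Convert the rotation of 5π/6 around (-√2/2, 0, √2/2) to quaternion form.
0.2588 - 0.683i + 0.683k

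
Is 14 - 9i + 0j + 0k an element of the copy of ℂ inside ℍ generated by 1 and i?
Yes. The quaternion 14 - 9i has j- and k-coefficients y = z = 0, so it lies in the complex subalgebra spanned by 1 and i.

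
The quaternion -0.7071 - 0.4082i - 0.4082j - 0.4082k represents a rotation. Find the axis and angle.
axis = (-√3/3, -√3/3, -√3/3), θ = 3π/2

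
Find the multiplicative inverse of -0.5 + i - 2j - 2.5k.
-0.0435 - 0.087i + 0.1739j + 0.2174k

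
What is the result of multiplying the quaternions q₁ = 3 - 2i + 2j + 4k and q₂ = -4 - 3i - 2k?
-10 - 5i - 24j - 16k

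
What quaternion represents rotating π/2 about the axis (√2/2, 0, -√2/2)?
0.7071 + 0.5i - 0.5k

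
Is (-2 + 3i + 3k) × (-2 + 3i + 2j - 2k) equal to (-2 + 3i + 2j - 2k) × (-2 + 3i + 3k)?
No: pq = 1 - 18i + 11j + 4k ≠ 1 - 6i - 19j - 8k = qp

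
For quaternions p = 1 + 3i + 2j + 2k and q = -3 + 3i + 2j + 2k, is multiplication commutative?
Yes: pq = qp = -20 - 6i - 4j - 4k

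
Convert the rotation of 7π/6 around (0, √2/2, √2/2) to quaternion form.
-0.2588 + 0.683j + 0.683k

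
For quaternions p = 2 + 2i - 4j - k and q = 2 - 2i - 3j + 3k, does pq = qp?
No: pq = -1 - 15i - 18j - 10k ≠ -1 + 15i - 10j + 18k = qp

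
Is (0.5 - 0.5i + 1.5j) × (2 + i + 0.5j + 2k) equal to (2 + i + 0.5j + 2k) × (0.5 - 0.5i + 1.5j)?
No: pq = 0.75 + 2.5i + 4.25j - 0.75k ≠ 0.75 - 3.5i + 2.25j + 2.75k = qp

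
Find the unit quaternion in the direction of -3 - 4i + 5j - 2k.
-0.4082 - 0.5443i + 0.6804j - 0.2722k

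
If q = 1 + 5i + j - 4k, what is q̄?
1 - 5i - j + 4k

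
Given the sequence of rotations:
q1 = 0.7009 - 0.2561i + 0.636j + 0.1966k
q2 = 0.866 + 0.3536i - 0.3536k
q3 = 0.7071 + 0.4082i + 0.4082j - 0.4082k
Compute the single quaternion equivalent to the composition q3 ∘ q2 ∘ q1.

q2 · q1 = 0.7671 + 0.2509i + 0.5718j + 0.1473k
q3 · q2 · q1 = 0.2667 + 0.7841i + 0.5549j - 0.078k
0.2667 + 0.7841i + 0.5549j - 0.078k


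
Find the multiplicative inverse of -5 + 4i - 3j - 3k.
-0.0847 - 0.0678i + 0.0508j + 0.0508k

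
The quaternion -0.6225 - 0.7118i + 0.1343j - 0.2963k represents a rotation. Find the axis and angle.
axis = (-0.9095, 0.1716, -0.3786), θ = 257°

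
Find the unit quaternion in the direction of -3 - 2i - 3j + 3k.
-0.5388 - 0.3592i - 0.5388j + 0.5388k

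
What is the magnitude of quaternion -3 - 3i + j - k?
√20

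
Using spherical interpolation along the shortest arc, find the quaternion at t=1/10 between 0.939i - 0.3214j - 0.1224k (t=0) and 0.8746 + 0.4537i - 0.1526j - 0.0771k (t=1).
0.1063 + 0.9335i - 0.3192j - 0.1239k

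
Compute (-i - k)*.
i + k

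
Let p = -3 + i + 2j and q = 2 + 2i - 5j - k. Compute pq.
2 - 6i + 20j - 6k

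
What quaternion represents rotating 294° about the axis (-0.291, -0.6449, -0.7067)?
-0.8387 - 0.1585i - 0.3512j - 0.3849k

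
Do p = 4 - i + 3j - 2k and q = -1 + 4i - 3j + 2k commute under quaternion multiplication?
No: pq = 13 + 17i - 21j + k ≠ 13 + 17i - 9j + 19k = qp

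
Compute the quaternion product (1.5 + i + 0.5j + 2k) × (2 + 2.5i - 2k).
4.5 + 4.75i + 8j - 0.25k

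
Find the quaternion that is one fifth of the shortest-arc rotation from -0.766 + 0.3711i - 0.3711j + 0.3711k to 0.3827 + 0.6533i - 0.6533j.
-0.5903 + 0.5185i - 0.5185j + 0.3374k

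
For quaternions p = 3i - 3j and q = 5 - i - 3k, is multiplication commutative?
No: pq = 3 + 24i - 6j - 3k ≠ 3 + 6i - 24j + 3k = qp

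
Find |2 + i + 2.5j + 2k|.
3.905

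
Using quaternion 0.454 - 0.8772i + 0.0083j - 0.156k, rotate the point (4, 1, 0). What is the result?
(3.932, -1.212, 0.266)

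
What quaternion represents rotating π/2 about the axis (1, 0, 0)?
0.7071 + 0.7071i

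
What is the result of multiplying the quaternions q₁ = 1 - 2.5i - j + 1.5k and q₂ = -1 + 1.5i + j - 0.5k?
4.5 + 3i + 3j - 3k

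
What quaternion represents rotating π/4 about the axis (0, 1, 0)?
0.9239 + 0.3827j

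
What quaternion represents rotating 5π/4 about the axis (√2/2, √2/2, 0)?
-0.3827 + 0.6533i + 0.6533j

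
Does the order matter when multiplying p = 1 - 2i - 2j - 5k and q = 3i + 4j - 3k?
Yes: pq = -1 + 29i - 17j - 5k ≠ -1 - 23i + 25j - k = qp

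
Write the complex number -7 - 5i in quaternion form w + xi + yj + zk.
-7 - 5i + 0j + 0k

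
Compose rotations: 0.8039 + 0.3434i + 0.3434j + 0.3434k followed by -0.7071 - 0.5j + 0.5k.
-0.5684 - 0.5862i - 0.4731j + 0.3308k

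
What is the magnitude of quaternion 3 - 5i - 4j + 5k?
√75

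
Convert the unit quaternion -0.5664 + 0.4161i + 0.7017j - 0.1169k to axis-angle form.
axis = (0.5049, 0.8514, -0.1418), θ = 249°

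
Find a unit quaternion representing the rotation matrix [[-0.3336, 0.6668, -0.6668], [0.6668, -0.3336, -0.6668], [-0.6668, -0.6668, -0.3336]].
-0.5774i - 0.5774j + 0.5774k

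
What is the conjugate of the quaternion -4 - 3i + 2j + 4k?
-4 + 3i - 2j - 4k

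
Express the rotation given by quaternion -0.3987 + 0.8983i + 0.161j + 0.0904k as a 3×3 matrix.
[[0.9318, 0.3613, 0.034], [0.2172, -0.6302, 0.7454], [0.2908, -0.6872, -0.6657]]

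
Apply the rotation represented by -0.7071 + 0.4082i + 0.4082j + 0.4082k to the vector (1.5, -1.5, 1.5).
(-1.232, 0.5, 2.232)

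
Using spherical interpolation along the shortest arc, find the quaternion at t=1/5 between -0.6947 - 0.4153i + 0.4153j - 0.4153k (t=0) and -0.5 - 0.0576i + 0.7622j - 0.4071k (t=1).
-0.6706 - 0.3503i + 0.4981j - 0.4236k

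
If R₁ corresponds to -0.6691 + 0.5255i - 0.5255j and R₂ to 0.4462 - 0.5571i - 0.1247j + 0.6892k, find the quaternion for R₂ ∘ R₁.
-0.0713 + 0.9694i + 0.2111j - 0.1029k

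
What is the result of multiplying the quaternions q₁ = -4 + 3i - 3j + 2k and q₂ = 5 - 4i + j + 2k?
-9 + 23i - 33j - 7k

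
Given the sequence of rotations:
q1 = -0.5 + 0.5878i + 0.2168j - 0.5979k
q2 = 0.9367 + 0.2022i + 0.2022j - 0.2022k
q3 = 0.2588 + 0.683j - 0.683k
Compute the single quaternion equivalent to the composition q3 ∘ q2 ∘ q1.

q2 · q1 = -0.7519 + 0.3724i + 0.104j - 0.534k
q3 · q2 · q1 = -0.6303 - 0.1973i - 0.741j + 0.121k
-0.6303 - 0.1973i - 0.741j + 0.121k


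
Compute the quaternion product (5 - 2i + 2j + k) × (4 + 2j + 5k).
11 + 28j + 25k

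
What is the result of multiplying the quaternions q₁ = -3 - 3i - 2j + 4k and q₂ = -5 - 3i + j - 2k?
16 + 24i - 11j - 23k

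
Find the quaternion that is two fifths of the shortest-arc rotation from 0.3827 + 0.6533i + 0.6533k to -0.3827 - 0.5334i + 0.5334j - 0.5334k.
0.398 + 0.6292i - 0.2233j + 0.6292k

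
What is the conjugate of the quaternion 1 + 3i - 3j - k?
1 - 3i + 3j + k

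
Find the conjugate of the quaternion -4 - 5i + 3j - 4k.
-4 + 5i - 3j + 4k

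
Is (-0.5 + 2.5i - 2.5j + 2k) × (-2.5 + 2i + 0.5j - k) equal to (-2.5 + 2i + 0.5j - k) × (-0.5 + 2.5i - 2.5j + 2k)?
No: pq = -0.5 - 5.75i + 12.5j + 1.75k ≠ -0.5 - 8.75i - 0.5j - 10.75k = qp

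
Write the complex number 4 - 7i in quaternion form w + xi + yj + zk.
4 - 7i + 0j + 0k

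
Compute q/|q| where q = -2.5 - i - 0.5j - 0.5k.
-0.898 - 0.3592i - 0.1796j - 0.1796k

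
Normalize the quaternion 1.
1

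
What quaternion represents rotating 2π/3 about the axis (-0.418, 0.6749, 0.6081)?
0.5 - 0.362i + 0.5845j + 0.5266k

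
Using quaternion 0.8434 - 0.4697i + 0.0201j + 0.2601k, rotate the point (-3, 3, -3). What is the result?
(-3.333, -2.397, -3.185)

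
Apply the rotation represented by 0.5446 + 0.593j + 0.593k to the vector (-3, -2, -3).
(0.574, -4.641, -0.359)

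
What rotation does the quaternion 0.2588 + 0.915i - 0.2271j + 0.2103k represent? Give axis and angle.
axis = (0.9473, -0.2351, 0.2177), θ = 5π/6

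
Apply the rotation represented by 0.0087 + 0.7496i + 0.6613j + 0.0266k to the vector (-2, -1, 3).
(-1.085, -1.792, -3.1)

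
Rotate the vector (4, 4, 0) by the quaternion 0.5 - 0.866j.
(-2, 4, 3.464)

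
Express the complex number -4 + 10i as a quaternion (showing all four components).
-4 + 10i + 0j + 0k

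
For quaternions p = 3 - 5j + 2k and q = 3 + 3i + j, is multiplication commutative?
No: pq = 14 + 7i - 6j + 21k ≠ 14 + 11i - 18j - 9k = qp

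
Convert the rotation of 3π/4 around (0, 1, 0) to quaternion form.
0.3827 + 0.9239j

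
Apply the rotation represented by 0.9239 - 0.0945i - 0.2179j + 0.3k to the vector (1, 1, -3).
(1.59, 1.266, -2.621)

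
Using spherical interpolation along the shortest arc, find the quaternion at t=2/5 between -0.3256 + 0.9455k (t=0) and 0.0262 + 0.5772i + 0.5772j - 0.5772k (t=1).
-0.2297 - 0.2658i - 0.2658j + 0.8978k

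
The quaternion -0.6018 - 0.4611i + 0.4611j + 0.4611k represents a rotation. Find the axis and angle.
axis = (-√3/3, √3/3, √3/3), θ = 254°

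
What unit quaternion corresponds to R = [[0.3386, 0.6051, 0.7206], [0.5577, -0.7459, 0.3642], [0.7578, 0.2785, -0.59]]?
-0.0262 + 0.8177i + 0.3555j + 0.452k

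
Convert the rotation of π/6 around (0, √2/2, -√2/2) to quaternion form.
0.9659 + 0.183j - 0.183k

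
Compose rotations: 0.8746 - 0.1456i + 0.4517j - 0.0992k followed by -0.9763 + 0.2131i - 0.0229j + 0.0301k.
-0.8095 + 0.3172i - 0.4443j + 0.2161k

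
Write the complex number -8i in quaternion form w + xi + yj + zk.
0 - 8i + 0j + 0k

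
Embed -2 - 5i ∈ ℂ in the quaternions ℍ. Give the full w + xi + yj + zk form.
-2 - 5i + 0j + 0k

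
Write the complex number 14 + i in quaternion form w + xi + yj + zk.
14 + i + 0j + 0k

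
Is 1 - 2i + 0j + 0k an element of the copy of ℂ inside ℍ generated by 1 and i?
Yes. The quaternion 1 - 2i has j- and k-coefficients y = z = 0, so it lies in the complex subalgebra spanned by 1 and i.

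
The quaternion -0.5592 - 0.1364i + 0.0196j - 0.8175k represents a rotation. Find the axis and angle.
axis = (-0.1645, 0.0236, -0.9861), θ = 248°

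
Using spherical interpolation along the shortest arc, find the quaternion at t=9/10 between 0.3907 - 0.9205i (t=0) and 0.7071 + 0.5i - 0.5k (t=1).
-0.6271 - 0.6116i + 0.4823k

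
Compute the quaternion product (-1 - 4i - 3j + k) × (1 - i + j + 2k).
-4 - 10i + 3j - 8k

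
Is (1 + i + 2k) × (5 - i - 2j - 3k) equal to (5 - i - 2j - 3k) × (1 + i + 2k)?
No: pq = 12 + 8i - j + 5k ≠ 12 - 3j + 9k = qp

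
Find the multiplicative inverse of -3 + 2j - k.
-0.2143 - 0.1429j + 0.0714k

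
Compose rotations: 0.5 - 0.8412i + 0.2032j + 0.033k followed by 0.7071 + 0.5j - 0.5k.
0.2685 - 0.4767i + 0.8143j + 0.1939k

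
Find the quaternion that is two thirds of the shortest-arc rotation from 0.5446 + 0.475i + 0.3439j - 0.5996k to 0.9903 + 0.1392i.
0.9232 + 0.281i + 0.1305j - 0.2275k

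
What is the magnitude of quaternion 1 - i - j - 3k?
√12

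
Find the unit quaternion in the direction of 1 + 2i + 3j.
0.2673 + 0.5345i + 0.8018j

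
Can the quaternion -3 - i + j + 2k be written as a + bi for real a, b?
No. The quaternion -3 - i + j + 2k has j-coefficient y = 1 and k-coefficient z = 2, not both zero, so it does not lie in the complex subalgebra spanned by 1 and i.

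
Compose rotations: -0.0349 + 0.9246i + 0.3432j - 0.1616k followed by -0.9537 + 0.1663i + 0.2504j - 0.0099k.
-0.208 - 0.9247i - 0.3183j - 0.02k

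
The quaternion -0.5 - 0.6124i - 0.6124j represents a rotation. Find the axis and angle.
axis = (-√2/2, -√2/2, 0), θ = 4π/3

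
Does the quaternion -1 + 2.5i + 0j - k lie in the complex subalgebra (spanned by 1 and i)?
No. The quaternion -1 + 2.5i - k has j-coefficient y = 0 and k-coefficient z = -1, not both zero, so it does not lie in the complex subalgebra spanned by 1 and i.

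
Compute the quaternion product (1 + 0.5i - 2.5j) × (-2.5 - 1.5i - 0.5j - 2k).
-3 + 2.25i + 6.75j - 6k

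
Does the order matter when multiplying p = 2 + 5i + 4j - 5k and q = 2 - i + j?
Yes: pq = 5 + 13i + 15j - k ≠ 5 + 3i + 5j - 19k = qp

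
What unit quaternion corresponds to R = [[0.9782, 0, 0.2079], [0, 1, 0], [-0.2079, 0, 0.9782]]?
0.9945 + 0.1045j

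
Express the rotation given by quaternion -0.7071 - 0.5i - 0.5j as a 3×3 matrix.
[[0.5, 0.5, 0.7071], [0.5, 0.5, -0.7071], [-0.7071, 0.7071, 0]]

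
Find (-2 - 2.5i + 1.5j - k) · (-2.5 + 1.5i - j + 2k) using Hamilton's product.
12.25 + 5.25i + 1.75j - 1.25k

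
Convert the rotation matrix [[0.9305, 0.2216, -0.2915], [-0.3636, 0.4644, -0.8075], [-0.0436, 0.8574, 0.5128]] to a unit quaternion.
0.8526 + 0.4882i - 0.0727j - 0.1716k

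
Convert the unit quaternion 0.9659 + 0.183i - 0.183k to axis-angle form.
axis = (√2/2, 0, -√2/2), θ = π/6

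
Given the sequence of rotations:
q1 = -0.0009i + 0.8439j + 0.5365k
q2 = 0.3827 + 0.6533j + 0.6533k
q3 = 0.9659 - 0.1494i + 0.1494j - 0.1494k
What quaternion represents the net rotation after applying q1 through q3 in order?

q2 · q1 = -0.9018 - 0.2012i + 0.3224j + 0.2059k
q3 · q2 · q1 = -0.9185 + 0.0193i + 0.2375j + 0.3155k
-0.9185 + 0.0193i + 0.2375j + 0.3155k


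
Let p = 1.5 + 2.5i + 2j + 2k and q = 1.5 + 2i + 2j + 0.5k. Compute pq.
-7.75 + 3.75i + 8.75j + 4.75k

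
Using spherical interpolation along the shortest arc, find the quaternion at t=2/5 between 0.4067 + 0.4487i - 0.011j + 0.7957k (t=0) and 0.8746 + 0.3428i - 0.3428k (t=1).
0.7572 + 0.5102i - 0.0081j + 0.4078k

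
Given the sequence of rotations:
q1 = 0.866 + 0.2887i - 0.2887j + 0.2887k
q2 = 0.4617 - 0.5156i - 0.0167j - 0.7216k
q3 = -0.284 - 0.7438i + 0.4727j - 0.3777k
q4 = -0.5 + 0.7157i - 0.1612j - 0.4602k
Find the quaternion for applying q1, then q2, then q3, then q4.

q2 · q1 = 0.7522 - 0.5264i - 0.2072j - 0.3379k
q3 · q2 · q1 = -0.6348 - 0.648i + 0.3619j + 0.2148k
q4 · q3 · q2 · q1 = 0.9384 + 0.0016i + 0.0659j + 0.3393k
0.9384 + 0.0016i + 0.0659j + 0.3393k


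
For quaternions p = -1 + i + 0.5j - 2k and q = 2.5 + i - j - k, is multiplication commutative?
No: pq = -5 - i + 1.25j - 5.5k ≠ -5 + 4i + 3.25j - 2.5k = qp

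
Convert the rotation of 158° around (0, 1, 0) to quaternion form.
0.1908 + 0.9816j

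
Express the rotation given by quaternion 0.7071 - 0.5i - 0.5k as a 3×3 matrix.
[[0.5, 0.7071, 0.5], [-0.7071, 0, 0.7071], [0.5, -0.7071, 0.5]]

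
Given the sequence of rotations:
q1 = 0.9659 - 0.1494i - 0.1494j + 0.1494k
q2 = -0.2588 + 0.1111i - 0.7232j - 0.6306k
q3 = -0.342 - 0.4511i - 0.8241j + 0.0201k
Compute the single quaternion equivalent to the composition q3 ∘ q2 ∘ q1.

q2 · q1 = -0.2472 - 0.0563i - 0.5823j - 0.7724k
q3 · q2 · q1 = -0.4052 + 0.779i + 0.0533j + 0.4755k
-0.4052 + 0.779i + 0.0533j + 0.4755k


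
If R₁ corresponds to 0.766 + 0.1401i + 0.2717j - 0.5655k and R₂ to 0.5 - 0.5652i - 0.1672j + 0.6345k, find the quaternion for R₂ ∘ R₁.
0.8664 - 0.4407i - 0.223j + 0.0731k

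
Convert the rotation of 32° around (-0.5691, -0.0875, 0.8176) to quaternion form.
0.9613 - 0.1569i - 0.0241j + 0.2254k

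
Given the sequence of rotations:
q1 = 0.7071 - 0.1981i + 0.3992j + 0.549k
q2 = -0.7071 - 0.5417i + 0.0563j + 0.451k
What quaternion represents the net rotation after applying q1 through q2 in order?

q2 · q1 = -0.8774 - 0.3921i - 0.0344j - 0.2744k
-0.8774 - 0.3921i - 0.0344j - 0.2744k


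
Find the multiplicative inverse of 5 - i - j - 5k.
0.0962 + 0.0192i + 0.0192j + 0.0962k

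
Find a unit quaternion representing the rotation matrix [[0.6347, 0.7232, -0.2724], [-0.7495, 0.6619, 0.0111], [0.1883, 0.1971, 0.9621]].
0.9026 + 0.0515i - 0.1276j - 0.4079k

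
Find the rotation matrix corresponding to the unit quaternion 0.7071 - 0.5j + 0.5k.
[[0, -0.7071, -0.7071], [0.7071, 0.5, -0.5], [0.7071, -0.5, 0.5]]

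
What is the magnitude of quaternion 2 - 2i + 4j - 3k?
√33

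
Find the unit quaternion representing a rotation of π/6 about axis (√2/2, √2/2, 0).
0.9659 + 0.183i + 0.183j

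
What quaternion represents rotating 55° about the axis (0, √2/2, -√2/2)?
0.887 + 0.3265j - 0.3265k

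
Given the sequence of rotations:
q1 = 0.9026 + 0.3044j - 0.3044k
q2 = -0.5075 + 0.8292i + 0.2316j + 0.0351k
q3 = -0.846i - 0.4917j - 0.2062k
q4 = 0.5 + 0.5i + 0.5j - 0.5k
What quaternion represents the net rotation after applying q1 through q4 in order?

q2 · q1 = -0.5179 + 0.6673i + 0.307j + 0.4386k
q3 · q2 · q1 = 0.8059 + 0.2858i + 0.4881j + 0.1752k
q4 · q3 · q2 · q1 = 0.1036 + 0.8775i + 0.4165j - 0.2142k
0.1036 + 0.8775i + 0.4165j - 0.2142k


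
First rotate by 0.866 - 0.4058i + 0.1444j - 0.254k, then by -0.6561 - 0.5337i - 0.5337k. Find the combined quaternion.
-0.9203 - 0.1189i - 0.0137j - 0.3726k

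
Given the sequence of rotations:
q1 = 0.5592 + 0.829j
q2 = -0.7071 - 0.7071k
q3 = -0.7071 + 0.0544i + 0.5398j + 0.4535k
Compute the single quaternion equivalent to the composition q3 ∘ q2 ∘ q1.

q2 · q1 = -0.3954 + 0.5862i - 0.5862j - 0.3954k
q3 · q2 · q1 = 0.7434 - 0.3836i + 0.4884j - 0.248k
0.7434 - 0.3836i + 0.4884j - 0.248k


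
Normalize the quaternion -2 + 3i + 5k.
-0.3244 + 0.4867i + 0.8111k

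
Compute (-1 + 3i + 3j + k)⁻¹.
-0.05 - 0.15i - 0.15j - 0.05k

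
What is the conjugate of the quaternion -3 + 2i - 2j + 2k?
-3 - 2i + 2j - 2k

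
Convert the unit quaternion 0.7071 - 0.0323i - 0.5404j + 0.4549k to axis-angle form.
axis = (-0.0457, -0.7642, 0.6433), θ = π/2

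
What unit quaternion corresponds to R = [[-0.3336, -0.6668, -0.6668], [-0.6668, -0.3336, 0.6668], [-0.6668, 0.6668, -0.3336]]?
-0.5774i + 0.5774j + 0.5774k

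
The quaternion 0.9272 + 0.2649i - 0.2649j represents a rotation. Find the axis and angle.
axis = (√2/2, -√2/2, 0), θ = 44°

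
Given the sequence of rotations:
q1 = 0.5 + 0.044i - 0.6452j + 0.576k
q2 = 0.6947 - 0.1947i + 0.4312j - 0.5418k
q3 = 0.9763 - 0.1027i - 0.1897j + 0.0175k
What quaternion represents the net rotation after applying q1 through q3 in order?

q2 · q1 = 0.9462 - 0.168i - 0.1443j + 0.2359k
q3 · q2 · q1 = 0.875 - 0.3034i - 0.2991j + 0.2298k
0.875 - 0.3034i - 0.2991j + 0.2298k


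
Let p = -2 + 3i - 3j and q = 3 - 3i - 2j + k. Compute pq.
-3 + 12i - 8j - 17k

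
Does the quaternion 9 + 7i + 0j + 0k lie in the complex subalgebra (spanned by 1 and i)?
Yes. The quaternion 9 + 7i has j- and k-coefficients y = z = 0, so it lies in the complex subalgebra spanned by 1 and i.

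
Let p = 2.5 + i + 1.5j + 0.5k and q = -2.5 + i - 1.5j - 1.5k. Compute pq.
-4.25 - 1.5i - 5.5j - 8k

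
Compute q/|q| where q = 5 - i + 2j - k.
0.898 - 0.1796i + 0.3592j - 0.1796k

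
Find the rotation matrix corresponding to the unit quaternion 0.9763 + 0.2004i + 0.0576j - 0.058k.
[[0.9866, 0.1363, 0.0892], [-0.0902, 0.913, -0.398], [-0.1357, 0.3846, 0.913]]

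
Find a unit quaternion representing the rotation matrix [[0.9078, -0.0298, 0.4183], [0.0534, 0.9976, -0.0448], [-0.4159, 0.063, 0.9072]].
0.9763 + 0.0276i + 0.2136j + 0.0213k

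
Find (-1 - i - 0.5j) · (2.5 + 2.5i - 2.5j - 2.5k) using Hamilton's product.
-1.25 - 3.75i - 1.25j + 6.25k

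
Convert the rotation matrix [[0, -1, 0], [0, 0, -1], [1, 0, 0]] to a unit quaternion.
0.5 + 0.5i - 0.5j + 0.5k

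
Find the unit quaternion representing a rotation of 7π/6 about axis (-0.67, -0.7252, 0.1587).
-0.2588 - 0.6472i - 0.7005j + 0.1533k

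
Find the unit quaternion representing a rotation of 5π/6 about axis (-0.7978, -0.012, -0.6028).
0.2588 - 0.7706i - 0.0116j - 0.5823k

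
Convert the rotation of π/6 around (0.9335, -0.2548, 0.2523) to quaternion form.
0.9659 + 0.2416i - 0.0659j + 0.0653k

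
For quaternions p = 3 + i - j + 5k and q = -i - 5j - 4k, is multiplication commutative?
No: pq = 16 + 26i - 16j - 18k ≠ 16 - 32i - 14j - 6k = qp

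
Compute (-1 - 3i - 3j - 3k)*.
-1 + 3i + 3j + 3k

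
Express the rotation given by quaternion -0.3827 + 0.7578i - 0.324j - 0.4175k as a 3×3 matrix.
[[0.4414, -0.8106, -0.3848], [-0.1715, -0.4971, 0.8506], [-0.8808, -0.3095, -0.3585]]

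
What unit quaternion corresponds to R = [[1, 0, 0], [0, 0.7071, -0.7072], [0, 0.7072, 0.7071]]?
0.9239 + 0.3827i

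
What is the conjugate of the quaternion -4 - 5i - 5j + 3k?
-4 + 5i + 5j - 3k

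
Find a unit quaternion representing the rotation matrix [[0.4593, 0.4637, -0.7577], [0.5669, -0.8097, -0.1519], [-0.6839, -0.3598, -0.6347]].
-0.061 + 0.852i + 0.3024j - 0.423k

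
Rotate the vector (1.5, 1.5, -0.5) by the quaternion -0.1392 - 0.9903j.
(-1.58, 1.5, 0.067)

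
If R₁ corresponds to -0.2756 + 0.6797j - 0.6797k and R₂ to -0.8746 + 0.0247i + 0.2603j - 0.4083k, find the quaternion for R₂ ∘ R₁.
-0.2134 + 0.0938i - 0.6494j + 0.7238k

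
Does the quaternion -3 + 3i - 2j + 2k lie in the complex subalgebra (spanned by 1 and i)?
No. The quaternion -3 + 3i - 2j + 2k has j-coefficient y = -2 and k-coefficient z = 2, not both zero, so it does not lie in the complex subalgebra spanned by 1 and i.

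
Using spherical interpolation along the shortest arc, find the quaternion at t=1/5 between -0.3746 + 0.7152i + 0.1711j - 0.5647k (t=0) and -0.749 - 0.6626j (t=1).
-0.5527 + 0.6537i - 0.0297j - 0.5161k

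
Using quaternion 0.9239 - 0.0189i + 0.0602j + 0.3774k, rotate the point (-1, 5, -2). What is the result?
(-4.4, 2.716, -1.806)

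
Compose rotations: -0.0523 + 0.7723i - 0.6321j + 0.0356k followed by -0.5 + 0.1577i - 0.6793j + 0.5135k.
-0.5433 - 0.094i + 0.7425j + 0.3803k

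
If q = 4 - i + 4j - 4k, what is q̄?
4 + i - 4j + 4k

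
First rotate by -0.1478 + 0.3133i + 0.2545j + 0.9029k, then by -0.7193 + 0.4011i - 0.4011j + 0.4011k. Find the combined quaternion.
-0.2794 - 0.7489i - 0.3603j - 0.481k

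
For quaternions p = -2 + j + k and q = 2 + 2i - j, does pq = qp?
No: pq = -3 - 3i + 6j ≠ -3 - 5i + 2j + 4k = qp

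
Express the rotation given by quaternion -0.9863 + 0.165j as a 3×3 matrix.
[[0.9456, 0, -0.3255], [0, 1, 0], [0.3255, 0, 0.9456]]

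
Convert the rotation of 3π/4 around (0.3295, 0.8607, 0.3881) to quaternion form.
0.3827 + 0.3044i + 0.7952j + 0.3586k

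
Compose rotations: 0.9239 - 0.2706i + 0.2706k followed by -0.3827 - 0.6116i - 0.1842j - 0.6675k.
-0.3384 - 0.5113i + 0.1759j - 0.7701k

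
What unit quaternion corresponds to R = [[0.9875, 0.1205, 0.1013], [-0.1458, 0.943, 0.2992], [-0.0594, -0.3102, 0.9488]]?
0.9848 - 0.1547i + 0.0408j - 0.0676k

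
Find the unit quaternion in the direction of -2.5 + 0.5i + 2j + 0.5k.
-0.7625 + 0.1525i + 0.61j + 0.1525k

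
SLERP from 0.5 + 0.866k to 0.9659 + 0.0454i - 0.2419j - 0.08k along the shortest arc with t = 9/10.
0.9722 + 0.0427i - 0.2278j + 0.0333k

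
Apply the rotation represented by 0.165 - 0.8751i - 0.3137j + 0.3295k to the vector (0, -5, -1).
(-1.521, 3.662, 3.206)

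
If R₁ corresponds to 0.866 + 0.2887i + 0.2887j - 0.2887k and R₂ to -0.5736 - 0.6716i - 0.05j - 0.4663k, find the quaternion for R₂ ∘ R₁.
-0.423 - 0.5981i - 0.5374j - 0.4177k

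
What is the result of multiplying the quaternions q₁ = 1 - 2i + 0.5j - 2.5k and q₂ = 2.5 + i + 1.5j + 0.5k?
5 + 1.25j - 9.25k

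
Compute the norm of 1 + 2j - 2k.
3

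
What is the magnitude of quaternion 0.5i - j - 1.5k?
1.871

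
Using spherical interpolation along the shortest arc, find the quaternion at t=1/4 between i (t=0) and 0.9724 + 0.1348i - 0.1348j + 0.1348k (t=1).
0.3447 + 0.9363i - 0.0478j + 0.0478k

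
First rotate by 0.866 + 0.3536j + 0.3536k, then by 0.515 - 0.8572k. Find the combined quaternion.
0.7491 + 0.3031i + 0.1821j - 0.5602k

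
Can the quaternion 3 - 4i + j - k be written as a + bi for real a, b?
No. The quaternion 3 - 4i + j - k has j-coefficient y = 1 and k-coefficient z = -1, not both zero, so it does not lie in the complex subalgebra spanned by 1 and i.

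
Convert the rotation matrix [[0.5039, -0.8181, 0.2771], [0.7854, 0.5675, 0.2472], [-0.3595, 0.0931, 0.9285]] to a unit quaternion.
0.866 - 0.0445i + 0.1838j + 0.4629k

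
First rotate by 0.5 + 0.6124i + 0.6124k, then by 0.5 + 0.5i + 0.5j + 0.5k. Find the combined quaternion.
-0.3624 + 0.8624i + 0.25j + 0.25k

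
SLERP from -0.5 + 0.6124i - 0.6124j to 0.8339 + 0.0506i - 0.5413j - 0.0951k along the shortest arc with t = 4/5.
-0.9318 + 0.1357i + 0.3246j + 0.0892k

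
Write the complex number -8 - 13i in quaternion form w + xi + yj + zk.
-8 - 13i + 0j + 0k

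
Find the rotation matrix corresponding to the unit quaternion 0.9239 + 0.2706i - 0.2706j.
[[0.8536, -0.1464, -0.5], [-0.1464, 0.8536, -0.5], [0.5, 0.5, 0.7071]]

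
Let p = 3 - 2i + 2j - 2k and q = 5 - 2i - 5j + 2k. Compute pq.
25 - 22i + 3j + 10k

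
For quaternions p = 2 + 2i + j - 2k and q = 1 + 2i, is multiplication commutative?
No: pq = -2 + 6i - 3j - 4k ≠ -2 + 6i + 5j = qp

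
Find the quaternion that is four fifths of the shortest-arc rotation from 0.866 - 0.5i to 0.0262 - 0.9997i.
0.2284 - 0.9736i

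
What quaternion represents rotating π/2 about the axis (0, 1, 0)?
0.7071 + 0.7071j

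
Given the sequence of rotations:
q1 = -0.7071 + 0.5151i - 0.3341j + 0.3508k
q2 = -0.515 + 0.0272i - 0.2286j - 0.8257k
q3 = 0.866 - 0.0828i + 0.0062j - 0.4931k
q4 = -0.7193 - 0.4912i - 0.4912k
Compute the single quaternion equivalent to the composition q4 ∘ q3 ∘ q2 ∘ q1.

q2 · q1 = 0.5634 - 0.6406i - 0.1012j + 0.5119k
q3 · q2 · q1 = 0.6879 - 0.6481i + 0.2741j + 0.1778k
q4 · q3 · q2 · q1 = -0.7258 + 0.2629i + 0.2085j - 0.6004k
-0.7258 + 0.2629i + 0.2085j - 0.6004k


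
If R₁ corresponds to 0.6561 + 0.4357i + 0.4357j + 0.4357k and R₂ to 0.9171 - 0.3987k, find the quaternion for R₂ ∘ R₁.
0.7754 + 0.5733i + 0.2259j + 0.138k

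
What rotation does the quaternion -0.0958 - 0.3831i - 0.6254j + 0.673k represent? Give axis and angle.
axis = (-0.3849, -0.6283, 0.6761), θ = 191°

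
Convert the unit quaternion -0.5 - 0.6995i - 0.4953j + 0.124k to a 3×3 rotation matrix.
[[0.4786, 0.8169, 0.3218], [0.5689, -0.0094, -0.8223], [-0.6688, 0.5767, -0.4692]]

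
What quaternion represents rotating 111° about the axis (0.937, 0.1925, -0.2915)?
0.5664 + 0.7722i + 0.1586j - 0.2402k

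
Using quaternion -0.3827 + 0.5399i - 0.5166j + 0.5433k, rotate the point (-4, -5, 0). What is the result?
(1.206, 4.761, 4.108)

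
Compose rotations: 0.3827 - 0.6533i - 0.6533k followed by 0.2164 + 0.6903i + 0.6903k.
0.9848 + 0.1228i + 0.1228k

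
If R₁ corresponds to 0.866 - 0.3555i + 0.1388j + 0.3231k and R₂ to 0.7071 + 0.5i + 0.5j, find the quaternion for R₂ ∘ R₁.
0.7207 + 0.3432i + 0.3696j + 0.4756k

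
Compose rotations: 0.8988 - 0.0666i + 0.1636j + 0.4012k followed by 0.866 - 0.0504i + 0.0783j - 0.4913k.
0.9593 + 0.0088i + 0.265j - 0.0972k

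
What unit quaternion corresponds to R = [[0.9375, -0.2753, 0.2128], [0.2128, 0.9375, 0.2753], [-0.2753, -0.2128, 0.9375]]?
0.9763 - 0.125i + 0.125j + 0.125k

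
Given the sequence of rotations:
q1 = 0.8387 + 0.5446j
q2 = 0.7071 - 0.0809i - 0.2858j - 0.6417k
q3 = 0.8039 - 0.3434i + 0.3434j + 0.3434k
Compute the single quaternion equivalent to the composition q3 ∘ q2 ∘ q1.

q2 · q1 = 0.7487 + 0.2816i + 0.1454j - 0.5823k
q3 · q2 · q1 = 0.8486 - 0.2806i + 0.2707j - 0.3576k
0.8486 - 0.2806i + 0.2707j - 0.3576k


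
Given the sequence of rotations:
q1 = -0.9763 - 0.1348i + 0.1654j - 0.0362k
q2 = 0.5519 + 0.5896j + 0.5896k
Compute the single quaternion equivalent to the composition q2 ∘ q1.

q2 · q1 = -0.615 - 0.1933i - 0.5638j - 0.5161k
-0.615 - 0.1933i - 0.5638j - 0.5161k


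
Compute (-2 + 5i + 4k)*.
-2 - 5i - 4k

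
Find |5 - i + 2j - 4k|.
√46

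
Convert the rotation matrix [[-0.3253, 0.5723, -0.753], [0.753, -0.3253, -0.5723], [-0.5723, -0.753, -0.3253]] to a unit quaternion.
0.0785 - 0.5756i - 0.5756j + 0.5756k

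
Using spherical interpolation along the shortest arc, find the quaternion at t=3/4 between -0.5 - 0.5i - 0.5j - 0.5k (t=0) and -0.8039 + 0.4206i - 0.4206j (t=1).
-0.8256 + 0.1947i - 0.5062j - 0.1558k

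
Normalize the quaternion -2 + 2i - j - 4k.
-0.4 + 0.4i - 0.2j - 0.8k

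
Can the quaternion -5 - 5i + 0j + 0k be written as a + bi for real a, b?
Yes. The quaternion -5 - 5i has j- and k-coefficients y = z = 0, so it lies in the complex subalgebra spanned by 1 and i.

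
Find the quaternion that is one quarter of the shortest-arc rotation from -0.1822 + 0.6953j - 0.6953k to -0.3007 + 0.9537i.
-0.277 + 0.3534i + 0.6318j - 0.6318k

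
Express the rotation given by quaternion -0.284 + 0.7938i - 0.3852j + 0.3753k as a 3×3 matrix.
[[0.4215, -0.3984, 0.8146], [-0.8247, -0.5419, 0.1617], [0.377, -0.74, -0.557]]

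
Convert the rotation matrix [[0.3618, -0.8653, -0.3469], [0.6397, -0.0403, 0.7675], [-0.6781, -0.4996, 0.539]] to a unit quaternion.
0.682 - 0.4645i + 0.1214j + 0.5517k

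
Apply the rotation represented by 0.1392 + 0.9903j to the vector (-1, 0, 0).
(0.961, 0, 0.276)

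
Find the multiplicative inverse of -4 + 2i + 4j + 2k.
-0.1 - 0.05i - 0.1j - 0.05k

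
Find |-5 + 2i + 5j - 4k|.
√70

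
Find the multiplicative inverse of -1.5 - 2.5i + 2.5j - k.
-0.0952 + 0.1587i - 0.1587j + 0.0635k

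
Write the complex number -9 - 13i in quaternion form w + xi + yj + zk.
-9 - 13i + 0j + 0k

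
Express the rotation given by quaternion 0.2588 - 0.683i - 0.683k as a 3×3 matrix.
[[0.067, 0.3535, 0.933], [-0.3535, -0.866, 0.3535], [0.933, -0.3535, 0.067]]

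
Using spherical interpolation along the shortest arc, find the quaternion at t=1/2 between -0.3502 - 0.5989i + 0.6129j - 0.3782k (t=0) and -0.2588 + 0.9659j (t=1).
-0.332 - 0.3265i + 0.8606j - 0.2062k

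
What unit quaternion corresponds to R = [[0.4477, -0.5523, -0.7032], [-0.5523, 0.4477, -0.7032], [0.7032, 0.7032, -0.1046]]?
0.6691 + 0.5255i - 0.5255j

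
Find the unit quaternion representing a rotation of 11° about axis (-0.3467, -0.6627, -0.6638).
0.9954 - 0.0332i - 0.0635j - 0.0636k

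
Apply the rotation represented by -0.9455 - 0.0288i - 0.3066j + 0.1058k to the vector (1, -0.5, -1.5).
(-0.18, -0.491, -1.796)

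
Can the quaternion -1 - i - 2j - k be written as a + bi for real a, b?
No. The quaternion -1 - i - 2j - k has j-coefficient y = -2 and k-coefficient z = -1, not both zero, so it does not lie in the complex subalgebra spanned by 1 and i.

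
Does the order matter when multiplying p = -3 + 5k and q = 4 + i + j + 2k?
Yes: pq = -22 - 8i + 2j + 14k ≠ -22 + 2i - 8j + 14k = qp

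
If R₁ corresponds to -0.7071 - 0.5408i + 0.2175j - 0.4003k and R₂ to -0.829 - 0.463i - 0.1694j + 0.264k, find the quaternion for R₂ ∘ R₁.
0.4783 + 0.7861i - 0.3886j - 0.0471k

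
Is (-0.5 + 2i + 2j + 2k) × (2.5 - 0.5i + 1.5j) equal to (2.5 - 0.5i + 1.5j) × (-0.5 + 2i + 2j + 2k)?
No: pq = -3.25 + 2.25i + 3.25j + 9k ≠ -3.25 + 8.25i + 5.25j + k = qp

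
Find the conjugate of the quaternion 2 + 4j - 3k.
2 - 4j + 3k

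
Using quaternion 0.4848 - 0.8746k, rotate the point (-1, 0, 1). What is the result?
(0.53, 0.848, 1)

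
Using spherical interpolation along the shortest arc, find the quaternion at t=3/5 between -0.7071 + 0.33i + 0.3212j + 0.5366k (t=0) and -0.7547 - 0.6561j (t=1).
-0.8968 + 0.1662i - 0.3083j + 0.2702k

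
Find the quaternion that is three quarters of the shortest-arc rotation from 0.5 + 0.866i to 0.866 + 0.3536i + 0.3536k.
0.813 + 0.5125i + 0.2763k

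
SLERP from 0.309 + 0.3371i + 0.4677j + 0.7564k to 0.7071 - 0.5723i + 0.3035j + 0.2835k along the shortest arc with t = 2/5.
0.5648 - 0.0443i + 0.478j + 0.6712k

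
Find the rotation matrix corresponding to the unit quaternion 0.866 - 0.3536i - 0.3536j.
[[0.7499, 0.2501, -0.6124], [0.2501, 0.7499, 0.6124], [0.6124, -0.6124, 0.4999]]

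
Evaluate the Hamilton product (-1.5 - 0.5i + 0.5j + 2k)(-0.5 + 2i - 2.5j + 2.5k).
-2 + 3.5i + 8.75j - 4.5k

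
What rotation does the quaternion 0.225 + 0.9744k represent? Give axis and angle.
axis = (0, 0, 1), θ = 154°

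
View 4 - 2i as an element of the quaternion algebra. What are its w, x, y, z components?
4 - 2i + 0j + 0k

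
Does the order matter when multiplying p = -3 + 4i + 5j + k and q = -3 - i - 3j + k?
Yes: pq = 27 - i - 11j - 13k ≠ 27 - 17i - j + k = qp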